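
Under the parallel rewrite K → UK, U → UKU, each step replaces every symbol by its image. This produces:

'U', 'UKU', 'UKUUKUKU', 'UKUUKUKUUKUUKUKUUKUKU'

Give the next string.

UKUUKUKUUKUUKUKUUKUKUUKUUKUKUUKUUKUKUUKUKUUKUUKUKUUKUKU

Replace each of the 21 characters of UKUUKUKUUKUUKUKUUKUKU in place — UKU UK UKU UKU UK UKU UK UKU UKU UK UKU UKU UK UKU UK UKU UKU UK UKU UK UKU — and concatenate.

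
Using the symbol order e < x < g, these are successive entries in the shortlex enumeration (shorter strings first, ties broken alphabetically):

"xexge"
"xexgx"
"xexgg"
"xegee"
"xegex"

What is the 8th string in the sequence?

xegxx

Advancing 3 positions from xegex through xegex → xegeg → xegxe reaches term 8.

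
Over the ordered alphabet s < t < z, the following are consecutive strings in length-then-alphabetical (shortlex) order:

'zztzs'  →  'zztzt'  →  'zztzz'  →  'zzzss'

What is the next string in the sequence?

zzzst

Treat zzzss as a base-3 numeral over the given alphabet and add one, carrying through any trailing z's.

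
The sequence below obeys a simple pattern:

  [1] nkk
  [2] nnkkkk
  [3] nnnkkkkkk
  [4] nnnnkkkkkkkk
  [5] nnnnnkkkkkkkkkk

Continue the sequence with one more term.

Each string has the form n^{n} k^{2n} (n = 1, 2, …).
Setting n = 6 gives 6, 12 characters in each block.

nnnnnnkkkkkkkkkkkk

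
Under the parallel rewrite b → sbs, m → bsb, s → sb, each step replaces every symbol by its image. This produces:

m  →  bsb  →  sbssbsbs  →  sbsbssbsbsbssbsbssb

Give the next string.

Replace each of the 19 characters of sbsbssbsbsbssbsbssb in place — sb sbs sb sbs sb sb sbs sb sbs sb sbs sb sb sbs sb sbs sb sb sbs — and concatenate.

sbsbssbsbssbsbsbssbsbssbsbssbsbsbssbsbssbsbsbs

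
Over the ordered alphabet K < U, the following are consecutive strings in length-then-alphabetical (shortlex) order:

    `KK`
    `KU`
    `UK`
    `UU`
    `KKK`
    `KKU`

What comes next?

Treat KKU as a base-2 numeral over the given alphabet and add one, carrying through any trailing U's.

KUK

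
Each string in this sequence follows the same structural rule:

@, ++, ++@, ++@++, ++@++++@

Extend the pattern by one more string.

Each term (from the third on) is the previous term followed by the one before it: term 3 = ++·@ = ++@.
So term 6 is ++@++++@·++@++.

++@++++@++@++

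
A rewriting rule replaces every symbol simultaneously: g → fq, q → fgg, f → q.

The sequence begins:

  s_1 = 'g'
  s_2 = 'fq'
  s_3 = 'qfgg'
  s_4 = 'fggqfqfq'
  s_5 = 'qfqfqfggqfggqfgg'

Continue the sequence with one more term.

fggqfggqfggqfqfqfggqfqfqfggqfqfq

Applying the rule to each of the 16 symbols of qfqfqfggqfggqfgg gives the pieces fgg q fgg q fgg q fq fq fgg q fq fq fgg q fq fq, which concatenate to the answer.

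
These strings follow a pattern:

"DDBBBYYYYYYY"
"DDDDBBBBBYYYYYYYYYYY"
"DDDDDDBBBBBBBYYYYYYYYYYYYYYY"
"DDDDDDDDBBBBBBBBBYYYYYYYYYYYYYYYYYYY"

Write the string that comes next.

DDDDDDDDDDBBBBBBBBBBBYYYYYYYYYYYYYYYYYYYYYYY

Term n consists of 2n D's, followed by 2n+1 B's, followed by 4n+3 Y's (n = 1, 2, …).
At n = 5 the blocks have lengths 10, 11, 23.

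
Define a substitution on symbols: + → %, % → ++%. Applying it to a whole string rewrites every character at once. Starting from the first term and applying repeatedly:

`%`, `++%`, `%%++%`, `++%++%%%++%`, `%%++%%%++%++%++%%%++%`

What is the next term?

Applying the rule to each of the 21 symbols of %%++%%%++%++%++%%%++% gives the pieces ++% ++% % % ++% ++% ++% % % ++% % % ++% % % ++% ++% ++% % % ++%, which concatenate to the answer.

++%++%%%++%++%++%%%++%%%++%%%++%++%++%%%++%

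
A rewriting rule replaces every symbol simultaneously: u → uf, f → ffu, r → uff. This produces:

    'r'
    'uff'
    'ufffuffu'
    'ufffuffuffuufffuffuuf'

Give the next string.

Rewriting the 21 symbols of ufffuffuffuufffuffuuf one by one yields uf ffu ffu ffu uf ffu ffu uf ffu ffu uf uf ffu ffu ffu uf ffu ffu uf uf ffu; concatenated:

ufffuffuffuufffuffuufffuffuufufffuffuffuufffuffuufufffu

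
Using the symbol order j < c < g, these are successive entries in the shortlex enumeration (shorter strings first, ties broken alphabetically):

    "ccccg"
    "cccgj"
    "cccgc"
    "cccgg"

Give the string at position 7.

Continuing the enumeration 3 steps past cccgg: cccgg → ccgjj → ccgjc → (answer).

ccgjg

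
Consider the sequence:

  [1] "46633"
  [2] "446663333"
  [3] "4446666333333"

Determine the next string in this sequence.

44446666633333333

Reading off run lengths: 4 runs 1, 2, 3; 6 runs 2, 3, 4; 3 runs 2, 4, 6 — each is linear in n (n = 1, 2, …).
For the next term, n = 4, so the run lengths are 4, 5, 8.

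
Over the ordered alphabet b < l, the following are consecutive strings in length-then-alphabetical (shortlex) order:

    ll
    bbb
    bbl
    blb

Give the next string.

bll

The successor of blb increments the rightmost position that isn't already l and resets every position after it to b.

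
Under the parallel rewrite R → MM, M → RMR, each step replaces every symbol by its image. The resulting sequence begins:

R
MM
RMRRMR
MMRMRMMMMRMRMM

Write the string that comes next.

Rewriting the 14 symbols of MMRMRMMMMRMRMM one by one yields RMR RMR MM RMR MM RMR RMR RMR RMR MM RMR MM RMR RMR; concatenated:

RMRRMRMMRMRMMRMRRMRRMRRMRMMRMRMMRMRRMR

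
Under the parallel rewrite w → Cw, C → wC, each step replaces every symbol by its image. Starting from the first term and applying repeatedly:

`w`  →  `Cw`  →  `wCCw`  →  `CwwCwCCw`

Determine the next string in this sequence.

wCCwCwwCCwwCwCCw

Expanding CwwCwCCw: C→wC, w→Cw, w→Cw, C→wC, w→Cw, C→wC, C→wC, w→Cw. Concatenated: wC Cw Cw wC Cw wC wC Cw.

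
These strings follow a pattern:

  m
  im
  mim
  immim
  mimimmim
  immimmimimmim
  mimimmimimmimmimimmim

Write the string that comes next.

immimmimimmimmimimmimimmimmimimmim

From term 3 onward, concatenate the second-to-last term with the last: m·im = mim, im·mim = immim, …
Continuing: immimmimimmim · mimimmimimmimmimimmim gives term 8.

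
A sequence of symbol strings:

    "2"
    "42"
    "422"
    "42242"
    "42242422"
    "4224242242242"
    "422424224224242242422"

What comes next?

Each term (from the third on) is the previous term followed by the one before it: term 3 = 42·2 = 422.
Continuing: 422424224224242242422 · 4224242242242 gives term 8.

4224242242242422424224224242242242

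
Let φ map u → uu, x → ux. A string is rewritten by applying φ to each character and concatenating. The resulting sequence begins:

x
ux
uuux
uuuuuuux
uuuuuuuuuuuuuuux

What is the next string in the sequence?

uuuuuuuuuuuuuuuuuuuuuuuuuuuuuuux

φ(uuuuuuuuuuuuuuux) expands symbol-by-symbol to uu uu uu uu uu uu uu uu uu uu uu uu uu uu uu ux; joining the 16 pieces gives the next term.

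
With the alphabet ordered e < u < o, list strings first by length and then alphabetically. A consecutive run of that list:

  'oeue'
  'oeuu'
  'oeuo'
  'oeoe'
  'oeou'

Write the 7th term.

Continuing the enumeration 2 steps past oeou: oeou → oeoo → (answer).

ouee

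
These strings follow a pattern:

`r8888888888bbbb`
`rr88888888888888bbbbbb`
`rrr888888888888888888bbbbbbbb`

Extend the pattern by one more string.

Reading off run lengths: r runs 1, 2, 3; 8 runs 10, 14, 18; b runs 4, 6, 8 — each is linear in n, where the shown terms are n = 3, 4, 5.
At n = 6 the blocks have lengths 4, 22, 10.

rrrr8888888888888888888888bbbbbbbbbb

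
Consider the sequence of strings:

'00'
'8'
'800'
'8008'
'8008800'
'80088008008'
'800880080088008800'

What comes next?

80088008008800880080088008008

This is a Fibonacci-style word recurrence s(k) = s(k−1)·s(k−2): e.g. 8·00 = 800.
Continuing: 800880080088008800 · 80088008008 gives term 8.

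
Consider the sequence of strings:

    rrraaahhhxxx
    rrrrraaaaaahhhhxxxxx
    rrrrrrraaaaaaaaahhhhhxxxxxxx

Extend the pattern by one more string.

Reading off run lengths: r runs 3, 5, 7; a runs 3, 6, 9; h runs 3, 4, 5; x runs 3, 5, 7 — each is linear in n (n = 1, 2, …).
At n = 4 the blocks have lengths 9, 12, 6, 9.

rrrrrrrrraaaaaaaaaaaahhhhhhxxxxxxxxx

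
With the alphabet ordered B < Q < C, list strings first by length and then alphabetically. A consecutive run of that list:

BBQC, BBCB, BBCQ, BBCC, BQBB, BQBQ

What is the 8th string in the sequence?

BQQB

Continuing the enumeration 2 steps past BQBQ: BQBQ → BQBC → (answer).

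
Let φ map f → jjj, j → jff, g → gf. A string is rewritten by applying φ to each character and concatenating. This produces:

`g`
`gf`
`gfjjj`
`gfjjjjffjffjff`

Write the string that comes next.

Rewriting the 14 symbols of gfjjjjffjffjff one by one yields gf jjj jff jff jff jff jjj jjj jff jjj jjj jff jjj jjj; concatenated:

gfjjjjffjffjffjffjjjjjjjffjjjjjjjffjjjjjj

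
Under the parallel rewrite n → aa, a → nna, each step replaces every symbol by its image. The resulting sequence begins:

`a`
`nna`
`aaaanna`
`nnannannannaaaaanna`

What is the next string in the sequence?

aaaannaaaaannaaaaannaaaaannannannannannaaaaanna

Replace each of the 19 characters of nnannannannaaaaanna in place — aa aa nna aa aa nna aa aa nna aa aa nna nna nna nna nna aa aa nna — and concatenate.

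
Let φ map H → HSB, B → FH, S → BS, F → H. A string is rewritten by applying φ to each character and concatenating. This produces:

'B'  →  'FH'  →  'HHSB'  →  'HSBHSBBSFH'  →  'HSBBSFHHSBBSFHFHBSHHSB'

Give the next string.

φ(HSBBSFHHSBBSFHFHBSHHSB) expands symbol-by-symbol to HSB BS FH FH BS H HSB HSB BS FH FH BS H HSB H HSB FH BS HSB HSB BS FH; joining the 22 pieces gives the next term.

HSBBSFHFHBSHHSBHSBBSFHFHBSHHSBHHSBFHBSHSBHSBBSFH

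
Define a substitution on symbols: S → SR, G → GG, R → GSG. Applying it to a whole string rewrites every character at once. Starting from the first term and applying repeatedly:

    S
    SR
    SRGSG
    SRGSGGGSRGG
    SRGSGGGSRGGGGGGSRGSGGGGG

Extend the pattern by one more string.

Applying the rule to each of the 24 symbols of SRGSGGGSRGGGGGGSRGSGGGGG gives the pieces SR GSG GG SR GG GG GG SR GSG GG GG GG GG GG GG SR GSG GG SR GG GG GG GG GG, which concatenate to the answer.

SRGSGGGSRGGGGGGSRGSGGGGGGGGGGGGGSRGSGGGSRGGGGGGGGGG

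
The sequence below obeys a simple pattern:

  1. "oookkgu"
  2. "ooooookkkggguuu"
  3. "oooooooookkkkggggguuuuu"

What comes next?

Each string has the form o^{3n} k^{n+1} g^{2n-1} u^{2n-1} (n = 1, 2, …).
For the next term, n = 4, so the run lengths are 12, 5, 7, 7.

ooooooooooookkkkkggggggguuuuuuu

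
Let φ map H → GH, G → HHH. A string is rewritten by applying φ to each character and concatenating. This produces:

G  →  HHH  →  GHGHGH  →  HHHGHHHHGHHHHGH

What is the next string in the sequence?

φ(HHHGHHHHGHHHHGH) expands symbol-by-symbol to GH GH GH HHH GH GH GH GH HHH GH GH GH GH HHH GH; joining the 15 pieces gives the next term.

GHGHGHHHHGHGHGHGHHHHGHGHGHGHHHHGH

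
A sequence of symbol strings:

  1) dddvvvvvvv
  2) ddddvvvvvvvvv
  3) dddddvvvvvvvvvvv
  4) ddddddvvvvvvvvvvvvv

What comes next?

dddddddvvvvvvvvvvvvvvv

Each string has the form d^{n} v^{2n+1}, where the shown terms are n = 3, 4, 5, 6.
For the next term, n = 7, so the run lengths are 7, 15.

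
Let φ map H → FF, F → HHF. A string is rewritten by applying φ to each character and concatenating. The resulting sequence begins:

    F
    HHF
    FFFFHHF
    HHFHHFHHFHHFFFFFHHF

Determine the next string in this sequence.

Rewriting the 19 symbols of HHFHHFHHFHHFFFFFHHF one by one yields FF FF HHF FF FF HHF FF FF HHF FF FF HHF HHF HHF HHF HHF FF FF HHF; concatenated:

FFFFHHFFFFFHHFFFFFHHFFFFFHHFHHFHHFHHFHHFFFFFHHF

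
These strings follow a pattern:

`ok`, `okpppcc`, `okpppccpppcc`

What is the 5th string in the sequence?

The strings grow by a fixed suffix pppcc each time.
From okpppccpppcc, 2 further steps: okpppccpppcc → okpppccpppccpppcc → (answer).

okpppccpppccpppccpppcc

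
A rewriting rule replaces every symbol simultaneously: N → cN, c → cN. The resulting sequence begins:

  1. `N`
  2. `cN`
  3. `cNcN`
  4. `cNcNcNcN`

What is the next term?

cNcNcNcNcNcNcNcN

Apply φ to cNcNcNcN symbol by symbol: c→cN, N→cN, c→cN, N→cN, c→cN, N→cN, c→cN, N→cN; joined: cN cN cN cN cN cN cN cN.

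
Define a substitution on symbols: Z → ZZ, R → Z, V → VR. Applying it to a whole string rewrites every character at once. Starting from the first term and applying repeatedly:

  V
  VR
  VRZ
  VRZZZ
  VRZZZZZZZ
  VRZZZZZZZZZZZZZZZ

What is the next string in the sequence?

Rewriting the 17 symbols of VRZZZZZZZZZZZZZZZ one by one yields VR Z ZZ ZZ ZZ ZZ ZZ ZZ ZZ ZZ ZZ ZZ ZZ ZZ ZZ ZZ ZZ; concatenated:

VRZZZZZZZZZZZZZZZZZZZZZZZZZZZZZZZ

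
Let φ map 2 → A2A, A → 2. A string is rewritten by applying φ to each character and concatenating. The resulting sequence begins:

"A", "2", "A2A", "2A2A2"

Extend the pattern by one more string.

A2A2A2A2A2A

Apply φ to 2A2A2 symbol by symbol: 2→A2A, A→2, 2→A2A, A→2, 2→A2A; joined: A2A 2 A2A 2 A2A.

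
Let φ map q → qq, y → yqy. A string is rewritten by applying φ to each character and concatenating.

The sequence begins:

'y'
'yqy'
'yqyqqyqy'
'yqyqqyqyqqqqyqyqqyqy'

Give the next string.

φ(yqyqqyqyqqqqyqyqqyqy) expands symbol-by-symbol to yqy qq yqy qq qq yqy qq yqy qq qq qq qq yqy qq yqy qq qq yqy qq yqy; joining the 20 pieces gives the next term.

yqyqqyqyqqqqyqyqqyqyqqqqqqqqyqyqqyqyqqqqyqyqqyqy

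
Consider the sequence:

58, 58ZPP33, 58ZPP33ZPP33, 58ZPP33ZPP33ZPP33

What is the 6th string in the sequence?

The strings grow by a fixed suffix ZPP33 each time.
From 58ZPP33ZPP33ZPP33, 2 further steps: 58ZPP33ZPP33ZPP33 → 58ZPP33ZPP33ZPP33ZPP33 → (answer).

58ZPP33ZPP33ZPP33ZPP33ZPP33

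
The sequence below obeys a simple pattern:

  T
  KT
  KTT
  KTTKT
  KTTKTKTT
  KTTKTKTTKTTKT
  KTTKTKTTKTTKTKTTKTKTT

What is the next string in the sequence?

KTTKTKTTKTTKTKTTKTKTTKTTKTKTTKTTKT

Each term (from the third on) is the previous term followed by the one before it: term 3 = KT·T = KTT.
Continuing: KTTKTKTTKTTKTKTTKTKTT · KTTKTKTTKTTKT gives term 8.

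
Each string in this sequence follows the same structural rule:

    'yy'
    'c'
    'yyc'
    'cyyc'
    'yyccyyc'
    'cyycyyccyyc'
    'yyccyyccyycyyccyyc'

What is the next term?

Each term (from the third on) is the two preceding terms concatenated in order: term 3 = yy·c = yyc.
Continuing: cyycyyccyyc · yyccyyccyycyyccyyc gives term 8.

cyycyyccyycyyccyyccyycyyccyyc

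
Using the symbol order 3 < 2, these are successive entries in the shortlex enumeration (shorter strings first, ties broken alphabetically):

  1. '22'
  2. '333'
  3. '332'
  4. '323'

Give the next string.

The successor of 323 increments the rightmost position that isn't already 2 and resets every position after it to 3.

322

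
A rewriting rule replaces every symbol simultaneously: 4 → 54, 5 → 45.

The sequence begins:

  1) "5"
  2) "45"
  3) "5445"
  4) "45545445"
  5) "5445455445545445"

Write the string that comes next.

45545445544545545445455445545445

Replace each of the 16 characters of 5445455445545445 in place — 45 54 54 45 54 45 45 54 54 45 45 54 45 54 54 45 — and concatenate.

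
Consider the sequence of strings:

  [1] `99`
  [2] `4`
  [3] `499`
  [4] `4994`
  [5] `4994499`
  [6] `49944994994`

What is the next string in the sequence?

499449949944994499

Each term (from the third on) is the previous term followed by the one before it: term 3 = 4·99 = 499.
So term 7 is 49944994994·4994499.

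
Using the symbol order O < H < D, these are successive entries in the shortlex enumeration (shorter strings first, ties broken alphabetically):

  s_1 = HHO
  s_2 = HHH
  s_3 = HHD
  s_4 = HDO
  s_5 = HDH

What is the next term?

HDD

The successor of HDH increments the rightmost position that isn't already D and resets every position after it to O.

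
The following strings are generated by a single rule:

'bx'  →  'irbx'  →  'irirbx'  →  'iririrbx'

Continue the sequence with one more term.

The strings grow by a fixed prefix ir each time.
One more step from iririrbx gives the answer.

iriririrbx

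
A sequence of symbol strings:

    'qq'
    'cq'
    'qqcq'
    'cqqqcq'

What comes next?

qqcqcqqqcq

From term 3 onward, concatenate the second-to-last term with the last: qq·cq = qqcq, cq·qqcq = cqqqcq, …
The next term joins qqcq and cqqqcq.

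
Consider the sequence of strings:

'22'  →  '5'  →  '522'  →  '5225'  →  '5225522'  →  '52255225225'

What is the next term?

522552252255225522

From term 3 onward, concatenate the last term with the second-to-last: 5·22 = 522, 522·5 = 5225, …
Continuing: 52255225225 · 5225522 gives term 7.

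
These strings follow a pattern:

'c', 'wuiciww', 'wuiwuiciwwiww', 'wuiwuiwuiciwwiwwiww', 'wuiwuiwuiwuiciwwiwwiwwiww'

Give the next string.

Every step adds wui to the front and iww to the end of the previous string.
One more step from wuiwuiwuiwuiciwwiwwiwwiww gives the answer.

wuiwuiwuiwuiwuiciwwiwwiwwiwwiww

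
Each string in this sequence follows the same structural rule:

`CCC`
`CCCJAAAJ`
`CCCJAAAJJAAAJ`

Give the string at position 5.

CCCJAAAJJAAAJJAAAJJAAAJ

Each term is the previous one with JAAAJ appended.
From CCCJAAAJJAAAJ, 2 further steps: CCCJAAAJJAAAJ → CCCJAAAJJAAAJJAAAJ → (answer).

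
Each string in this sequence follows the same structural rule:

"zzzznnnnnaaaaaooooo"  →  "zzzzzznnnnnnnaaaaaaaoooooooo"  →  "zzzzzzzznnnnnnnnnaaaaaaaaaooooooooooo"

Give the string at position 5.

Term n consists of 2n z's, followed by 2n+1 n's, followed by 2n+1 a's, followed by 3n-1 o's, where the shown terms are n = 2, 3, 4.
Setting n = 6 gives 12, 13, 13, 17 characters in each block.

zzzzzzzzzzzznnnnnnnnnnnnnaaaaaaaaaaaaaooooooooooooooooo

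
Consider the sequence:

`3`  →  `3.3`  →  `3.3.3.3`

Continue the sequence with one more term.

Each string is two copies of the previous one joined by '.'.
Doubling 3.3.3.3 with '.' between the halves:

3.3.3.3.3.3.3.3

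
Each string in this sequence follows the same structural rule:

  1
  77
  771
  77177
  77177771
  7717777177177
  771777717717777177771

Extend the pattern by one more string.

From term 3 onward, concatenate the last term with the second-to-last: 77·1 = 771, 771·77 = 77177, …
Continuing: 771777717717777177771 · 7717777177177 gives term 8.

7717777177177771777717717777177177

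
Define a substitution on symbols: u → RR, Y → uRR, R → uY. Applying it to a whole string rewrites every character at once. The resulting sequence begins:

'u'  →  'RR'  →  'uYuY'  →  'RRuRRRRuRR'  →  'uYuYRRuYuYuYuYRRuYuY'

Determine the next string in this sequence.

RRuRRRRuRRuYuYRRuRRRRuRRRRuRRRRuRRuYuYRRuRRRRuRR

Replace each of the 20 characters of uYuYRRuYuYuYuYRRuYuY in place — RR uRR RR uRR uY uY RR uRR RR uRR RR uRR RR uRR uY uY RR uRR RR uRR — and concatenate.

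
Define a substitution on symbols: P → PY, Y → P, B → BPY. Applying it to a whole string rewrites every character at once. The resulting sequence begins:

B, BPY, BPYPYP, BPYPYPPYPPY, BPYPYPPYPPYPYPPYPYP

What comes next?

Replace each of the 19 characters of BPYPYPPYPPYPYPPYPYP in place — BPY PY P PY P PY PY P PY PY P PY P PY PY P PY P PY — and concatenate.

BPYPYPPYPPYPYPPYPYPPYPPYPYPPYPPY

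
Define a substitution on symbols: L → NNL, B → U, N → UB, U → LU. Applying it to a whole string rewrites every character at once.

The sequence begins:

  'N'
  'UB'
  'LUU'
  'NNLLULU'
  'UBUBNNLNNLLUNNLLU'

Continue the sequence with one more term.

Rewriting the 17 symbols of UBUBNNLNNLLUNNLLU one by one yields LU U LU U UB UB NNL UB UB NNL NNL LU UB UB NNL NNL LU; concatenated:

LUULUUUBUBNNLUBUBNNLNNLLUUBUBNNLNNLLU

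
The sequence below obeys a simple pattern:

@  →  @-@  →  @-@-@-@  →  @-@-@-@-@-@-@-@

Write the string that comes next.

Every step duplicates the string with '-' between the halves.
Doubling @-@-@-@-@-@-@-@ with '-' between the halves:

@-@-@-@-@-@-@-@-@-@-@-@-@-@-@-@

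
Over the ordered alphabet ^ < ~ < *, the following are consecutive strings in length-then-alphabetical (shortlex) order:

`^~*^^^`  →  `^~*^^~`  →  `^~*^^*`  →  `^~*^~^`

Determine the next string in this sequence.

^~*^~~

The successor of ^~*^~^ increments the rightmost position that isn't already * and resets every position after it to ^.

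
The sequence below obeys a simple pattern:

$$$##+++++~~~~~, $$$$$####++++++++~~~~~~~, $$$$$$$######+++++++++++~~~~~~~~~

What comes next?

$$$$$$$$$########++++++++++++++~~~~~~~~~~~

Reading off run lengths: $ runs 3, 5, 7; # runs 2, 4, 6; + runs 5, 8, 11; ~ runs 5, 7, 9 — each is linear in n (n = 1, 2, …).
For the next term, n = 4, so the run lengths are 9, 8, 14, 11.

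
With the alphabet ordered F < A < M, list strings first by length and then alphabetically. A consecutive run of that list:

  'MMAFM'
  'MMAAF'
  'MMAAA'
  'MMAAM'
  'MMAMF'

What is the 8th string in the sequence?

MMMFF

Advancing 3 positions from MMAMF through MMAMF → MMAMA → MMAMM reaches term 8.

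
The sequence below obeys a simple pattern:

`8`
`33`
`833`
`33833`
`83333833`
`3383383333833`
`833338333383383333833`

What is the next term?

3383383333833833338333383383333833

Each term (from the third on) is the two preceding terms concatenated in order: term 3 = 8·33 = 833.
The next term joins 3383383333833 and 833338333383383333833.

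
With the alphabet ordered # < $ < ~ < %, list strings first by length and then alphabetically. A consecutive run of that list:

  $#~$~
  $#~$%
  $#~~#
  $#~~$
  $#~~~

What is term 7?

$#~%#

Advancing 2 positions from $#~~~ through $#~~~ → $#~~% reaches term 7.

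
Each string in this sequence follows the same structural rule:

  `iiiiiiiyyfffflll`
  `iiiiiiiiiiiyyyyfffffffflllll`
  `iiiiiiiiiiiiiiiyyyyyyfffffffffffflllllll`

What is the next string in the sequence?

Each string has the form i^{4n+3} y^{2n} f^{4n} l^{2n+1} (n = 1, 2, …).
Setting n = 4 gives 19, 8, 16, 9 characters in each block.

iiiiiiiiiiiiiiiiiiiyyyyyyyyfffffffffffffffflllllllll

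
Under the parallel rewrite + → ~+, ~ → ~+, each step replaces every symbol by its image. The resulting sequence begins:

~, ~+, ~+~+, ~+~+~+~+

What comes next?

~+~+~+~+~+~+~+~+

Expanding ~+~+~+~+: ~→~+, +→~+, ~→~+, +→~+, ~→~+, +→~+, ~→~+, +→~+. Concatenated: ~+ ~+ ~+ ~+ ~+ ~+ ~+ ~+.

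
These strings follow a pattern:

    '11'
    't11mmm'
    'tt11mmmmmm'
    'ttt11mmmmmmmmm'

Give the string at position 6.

ttttt11mmmmmmmmmmmmmmm

Each term wraps the previous one in t on the left and mmm on the right.
From ttt11mmmmmmmmm, 2 further steps: ttt11mmmmmmmmm → tttt11mmmmmmmmmmmm → (answer).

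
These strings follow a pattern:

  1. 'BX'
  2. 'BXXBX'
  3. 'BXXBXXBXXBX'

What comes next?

Every step duplicates the string with 'X' between the halves.
So the next term is two copies of BXXBXXBXXBX with 'X' between the halves.

BXXBXXBXXBXXBXXBXXBXXBX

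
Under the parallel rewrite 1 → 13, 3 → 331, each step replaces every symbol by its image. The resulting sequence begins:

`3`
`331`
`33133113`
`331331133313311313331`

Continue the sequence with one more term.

3313311333133113133313313311333133113133311333133133113

Replace each of the 21 characters of 331331133313311313331 in place — 331 331 13 331 331 13 13 331 331 331 13 331 331 13 13 331 13 331 331 331 13 — and concatenate.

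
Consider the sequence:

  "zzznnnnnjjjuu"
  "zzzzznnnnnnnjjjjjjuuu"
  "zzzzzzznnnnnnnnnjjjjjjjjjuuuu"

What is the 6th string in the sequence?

Each string has the form z^{2n+1} n^{2n+3} j^{3n} u^{n+1} (n = 1, 2, …).
At n = 6 the blocks have lengths 13, 15, 18, 7.

zzzzzzzzzzzzznnnnnnnnnnnnnnnjjjjjjjjjjjjjjjjjjuuuuuuu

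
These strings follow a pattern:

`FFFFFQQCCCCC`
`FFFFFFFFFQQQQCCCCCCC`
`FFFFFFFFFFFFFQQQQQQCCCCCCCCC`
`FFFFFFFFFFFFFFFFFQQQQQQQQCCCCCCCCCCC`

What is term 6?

FFFFFFFFFFFFFFFFFFFFFFFFFQQQQQQQQQQQQCCCCCCCCCCCCCCC

Each string has the form F^{4n+1} Q^{2n} C^{2n+3} (n = 1, 2, …).
At n = 6 the blocks have lengths 25, 12, 15.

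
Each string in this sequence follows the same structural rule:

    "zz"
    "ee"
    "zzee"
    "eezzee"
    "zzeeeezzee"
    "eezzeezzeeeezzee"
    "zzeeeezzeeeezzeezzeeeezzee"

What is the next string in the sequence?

From term 3 onward, concatenate the second-to-last term with the last: zz·ee = zzee, ee·zzee = eezzee, …
Continuing: eezzeezzeeeezzee · zzeeeezzeeeezzeezzeeeezzee gives term 8.

eezzeezzeeeezzeezzeeeezzeeeezzeezzeeeezzee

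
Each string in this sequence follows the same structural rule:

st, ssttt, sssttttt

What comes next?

Each string has the form s^{n} t^{2n-1} (n = 1, 2, …).
At n = 4 the blocks have lengths 4, 7.

ssssttttttt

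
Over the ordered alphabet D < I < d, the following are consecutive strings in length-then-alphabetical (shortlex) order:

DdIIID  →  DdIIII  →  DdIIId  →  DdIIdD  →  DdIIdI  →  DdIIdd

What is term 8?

DdIdDI

Continuing the enumeration 2 steps past DdIIdd: DdIIdd → DdIdDD → (answer).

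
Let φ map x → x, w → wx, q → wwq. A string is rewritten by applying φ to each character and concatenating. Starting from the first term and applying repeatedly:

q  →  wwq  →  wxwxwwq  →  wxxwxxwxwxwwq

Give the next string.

wxxxwxxxwxxwxxwxwxwwq

Replace each of the 13 characters of wxxwxxwxwxwwq in place — wx x x wx x x wx x wx x wx wx wwq — and concatenate.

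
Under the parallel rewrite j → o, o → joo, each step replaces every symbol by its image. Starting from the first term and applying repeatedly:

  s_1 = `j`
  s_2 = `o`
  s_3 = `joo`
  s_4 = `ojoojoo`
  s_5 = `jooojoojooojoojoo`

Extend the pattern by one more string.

ojoojoojooojoojooojoojoojooojoojooojoojoo

Applying the rule to each of the 17 symbols of jooojoojooojoojoo gives the pieces o joo joo joo o joo joo o joo joo joo o joo joo o joo joo, which concatenate to the answer.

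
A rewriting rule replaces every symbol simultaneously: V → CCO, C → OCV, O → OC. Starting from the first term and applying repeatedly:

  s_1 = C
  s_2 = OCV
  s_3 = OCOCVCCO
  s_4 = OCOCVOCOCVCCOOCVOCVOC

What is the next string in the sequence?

OCOCVOCOCVCCOOCOCVOCOCVCCOOCVOCVOCOCOCVCCOOCOCVCCOOCOCV

Replace each of the 21 characters of OCOCVOCOCVCCOOCVOCVOC in place — OC OCV OC OCV CCO OC OCV OC OCV CCO OCV OCV OC OC OCV CCO OC OCV CCO OC OCV — and concatenate.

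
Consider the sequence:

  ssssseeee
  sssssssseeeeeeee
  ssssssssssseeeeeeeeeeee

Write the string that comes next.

Term n consists of 3n+2 s's, followed by 4n e's (n = 1, 2, …).
For the next term, n = 4, so the run lengths are 14, 16.

sssssssssssssseeeeeeeeeeeeeeee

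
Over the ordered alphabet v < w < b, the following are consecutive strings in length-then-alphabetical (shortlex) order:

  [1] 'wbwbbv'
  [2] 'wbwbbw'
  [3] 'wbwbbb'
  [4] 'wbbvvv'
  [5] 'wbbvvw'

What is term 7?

wbbvwv

Advancing 2 positions from wbbvvw through wbbvvw → wbbvvb reaches term 7.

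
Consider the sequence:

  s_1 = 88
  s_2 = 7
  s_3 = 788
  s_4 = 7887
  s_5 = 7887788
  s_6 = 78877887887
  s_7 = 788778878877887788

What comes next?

From term 3 onward, concatenate the last term with the second-to-last: 7·88 = 788, 788·7 = 7887, …
Continuing: 788778878877887788 · 78877887887 gives term 8.

78877887887788778878877887887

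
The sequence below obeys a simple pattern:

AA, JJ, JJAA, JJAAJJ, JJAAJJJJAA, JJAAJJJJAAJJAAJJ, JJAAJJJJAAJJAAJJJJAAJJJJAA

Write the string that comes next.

JJAAJJJJAAJJAAJJJJAAJJJJAAJJAAJJJJAAJJAAJJ

From term 3 onward, concatenate the last term with the second-to-last: JJ·AA = JJAA, JJAA·JJ = JJAAJJ, …
The next term joins JJAAJJJJAAJJAAJJJJAAJJJJAA and JJAAJJJJAAJJAAJJ.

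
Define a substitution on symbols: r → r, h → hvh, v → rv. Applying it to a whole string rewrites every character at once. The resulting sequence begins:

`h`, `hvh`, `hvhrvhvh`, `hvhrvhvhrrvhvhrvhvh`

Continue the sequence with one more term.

hvhrvhvhrrvhvhrvhvhrrrvhvhrvhvhrrvhvhrvhvh

Replace each of the 19 characters of hvhrvhvhrrvhvhrvhvh in place — hvh rv hvh r rv hvh rv hvh r r rv hvh rv hvh r rv hvh rv hvh — and concatenate.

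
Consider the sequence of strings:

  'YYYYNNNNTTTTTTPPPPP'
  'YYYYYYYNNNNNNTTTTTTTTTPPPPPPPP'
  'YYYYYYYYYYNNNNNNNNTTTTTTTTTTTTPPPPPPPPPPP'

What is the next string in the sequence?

The n-th term is 3n-2 Y's then 2n N's then 3n T's then 3n-1 P's, where the shown terms are n = 2, 3, 4.
At n = 5 the blocks have lengths 13, 10, 15, 14.

YYYYYYYYYYYYYNNNNNNNNNNTTTTTTTTTTTTTTTPPPPPPPPPPPPPP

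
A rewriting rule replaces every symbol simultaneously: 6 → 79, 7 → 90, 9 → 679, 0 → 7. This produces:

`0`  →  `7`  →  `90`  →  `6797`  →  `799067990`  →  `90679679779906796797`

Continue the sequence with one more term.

679779906797990679909067967977990679799067990

φ(90679679779906796797) expands symbol-by-symbol to 679 7 79 90 679 79 90 679 90 90 679 679 7 79 90 679 79 90 679 90; joining the 20 pieces gives the next term.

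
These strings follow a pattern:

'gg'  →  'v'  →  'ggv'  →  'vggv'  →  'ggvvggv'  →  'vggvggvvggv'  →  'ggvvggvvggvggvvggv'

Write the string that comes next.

vggvggvvggvggvvggvvggvggvvggv

From term 3 onward, concatenate the second-to-last term with the last: gg·v = ggv, v·ggv = vggv, …
Continuing: vggvggvvggv · ggvvggvvggvggvvggv gives term 8.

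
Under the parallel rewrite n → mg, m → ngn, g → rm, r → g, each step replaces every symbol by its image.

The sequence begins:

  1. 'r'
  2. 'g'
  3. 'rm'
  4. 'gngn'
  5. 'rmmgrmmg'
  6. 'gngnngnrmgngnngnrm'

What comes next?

Rewriting the 18 symbols of gngnngnrmgngnngnrm one by one yields rm mg rm mg mg rm mg g ngn rm mg rm mg mg rm mg g ngn; concatenated:

rmmgrmmgmgrmmggngnrmmgrmmgmgrmmggngn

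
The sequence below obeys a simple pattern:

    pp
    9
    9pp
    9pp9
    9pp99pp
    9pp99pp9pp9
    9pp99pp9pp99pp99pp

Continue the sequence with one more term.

Each term (from the third on) is the previous term followed by the one before it: term 3 = 9·pp = 9pp.
The next term joins 9pp99pp9pp99pp99pp and 9pp99pp9pp9.

9pp99pp9pp99pp99pp9pp99pp9pp9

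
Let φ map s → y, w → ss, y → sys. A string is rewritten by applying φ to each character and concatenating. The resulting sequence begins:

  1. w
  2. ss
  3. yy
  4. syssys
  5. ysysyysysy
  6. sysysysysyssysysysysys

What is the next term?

Replace each of the 22 characters of sysysysysyssysysysysys in place — y sys y sys y sys y sys y sys y y sys y sys y sys y sys y sys y — and concatenate.

ysysysysysysysysysysyysysysysysysysysysysy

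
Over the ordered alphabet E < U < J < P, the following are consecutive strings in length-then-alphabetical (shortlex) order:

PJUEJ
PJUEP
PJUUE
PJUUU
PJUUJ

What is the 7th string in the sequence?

Stepping forward 2 times from PJUUJ: PJUUJ → PJUUP, then the target.

PJUJE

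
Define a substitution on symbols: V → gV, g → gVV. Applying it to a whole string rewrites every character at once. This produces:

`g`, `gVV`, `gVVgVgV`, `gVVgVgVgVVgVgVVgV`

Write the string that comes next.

Replace each of the 17 characters of gVVgVgVgVVgVgVVgV in place — gVV gV gV gVV gV gVV gV gVV gV gV gVV gV gVV gV gV gVV gV — and concatenate.

gVVgVgVgVVgVgVVgVgVVgVgVgVVgVgVVgVgVgVVgV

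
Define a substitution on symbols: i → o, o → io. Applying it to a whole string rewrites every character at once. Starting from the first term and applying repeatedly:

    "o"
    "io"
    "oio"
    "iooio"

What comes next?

oioiooio

Expanding iooio: i→o, o→io, o→io, i→o, o→io. Concatenated: o io io o io.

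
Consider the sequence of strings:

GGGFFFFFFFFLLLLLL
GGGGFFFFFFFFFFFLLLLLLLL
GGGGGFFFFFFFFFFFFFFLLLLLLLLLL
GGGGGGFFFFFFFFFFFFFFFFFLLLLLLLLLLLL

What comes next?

GGGGGGGFFFFFFFFFFFFFFFFFFFFLLLLLLLLLLLLLL

Term n consists of n G's, followed by 3n-1 F's, followed by 2n L's, where the shown terms are n = 3, 4, 5, 6.
Setting n = 7 gives 7, 20, 14 characters in each block.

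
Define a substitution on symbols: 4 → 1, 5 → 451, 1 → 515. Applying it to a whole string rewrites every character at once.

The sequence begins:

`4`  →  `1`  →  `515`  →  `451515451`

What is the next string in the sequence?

Rewriting each symbol of 451515451: 4→1, 5→451, 1→515, 5→451, 1→515, 5→451, 4→1, 5→451, 1→515, which concatenates to 1 451 515 451 515 451 1 451 515.

14515154515154511451515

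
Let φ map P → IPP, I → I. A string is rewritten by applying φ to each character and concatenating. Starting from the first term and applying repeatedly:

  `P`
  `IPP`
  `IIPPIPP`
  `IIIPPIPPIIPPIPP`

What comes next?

IIIIPPIPPIIPPIPPIIIPPIPPIIPPIPP

Replace each of the 15 characters of IIIPPIPPIIPPIPP in place — I I I IPP IPP I IPP IPP I I IPP IPP I IPP IPP — and concatenate.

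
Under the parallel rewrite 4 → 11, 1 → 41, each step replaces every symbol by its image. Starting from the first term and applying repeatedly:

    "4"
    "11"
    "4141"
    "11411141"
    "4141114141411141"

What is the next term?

11411141414111411141114141411141

Replace each of the 16 characters of 4141114141411141 in place — 11 41 11 41 41 41 11 41 11 41 11 41 41 41 11 41 — and concatenate.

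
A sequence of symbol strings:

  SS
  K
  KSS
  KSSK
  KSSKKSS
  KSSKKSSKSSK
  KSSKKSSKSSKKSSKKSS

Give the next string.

This is a Fibonacci-style word recurrence s(k) = s(k−1)·s(k−2): e.g. K·SS = KSS.
Continuing: KSSKKSSKSSKKSSKKSS · KSSKKSSKSSK gives term 8.

KSSKKSSKSSKKSSKKSSKSSKKSSKSSK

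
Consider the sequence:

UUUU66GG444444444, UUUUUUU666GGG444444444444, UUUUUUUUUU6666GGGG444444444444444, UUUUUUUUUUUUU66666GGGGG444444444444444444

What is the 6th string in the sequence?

UUUUUUUUUUUUUUUUUUU6666666GGGGGGG444444444444444444444444

The n-th term is 3n-2 U's then n 6's then n G's then 3n+3 4's, where the shown terms are n = 2, 3, 4, 5.
For term 6, n = 7, so the run lengths are 19, 7, 7, 24.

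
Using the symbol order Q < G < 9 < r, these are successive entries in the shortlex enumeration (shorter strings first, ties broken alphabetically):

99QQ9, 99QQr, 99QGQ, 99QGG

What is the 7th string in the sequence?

99Q9Q

Advancing 3 positions from 99QGG through 99QGG → 99QG9 → 99QGr reaches term 7.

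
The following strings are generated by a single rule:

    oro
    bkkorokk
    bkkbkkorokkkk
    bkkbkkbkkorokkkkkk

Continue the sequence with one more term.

s(k+1) = bkk·s(k)·kk, so each term gains bkk as a prefix and kk as a suffix.
So the next term is bkk·bkkbkkbkkorokkkkkk·kk.

bkkbkkbkkbkkorokkkkkkkk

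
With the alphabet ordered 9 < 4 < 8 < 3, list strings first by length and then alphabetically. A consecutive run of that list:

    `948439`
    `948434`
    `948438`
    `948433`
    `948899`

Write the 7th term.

Stepping forward 2 times from 948899: 948899 → 948894, then the target.

948898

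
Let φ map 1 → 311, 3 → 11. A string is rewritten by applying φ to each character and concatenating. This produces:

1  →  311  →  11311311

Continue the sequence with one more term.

Expanding 11311311: 1→311, 1→311, 3→11, 1→311, 1→311, 3→11, 1→311, 1→311. Concatenated: 311 311 11 311 311 11 311 311.

3113111131131111311311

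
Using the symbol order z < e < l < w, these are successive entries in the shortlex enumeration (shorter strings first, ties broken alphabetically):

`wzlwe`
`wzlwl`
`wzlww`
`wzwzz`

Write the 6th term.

wzwzl

Advancing 2 positions from wzwzz through wzwzz → wzwze reaches term 6.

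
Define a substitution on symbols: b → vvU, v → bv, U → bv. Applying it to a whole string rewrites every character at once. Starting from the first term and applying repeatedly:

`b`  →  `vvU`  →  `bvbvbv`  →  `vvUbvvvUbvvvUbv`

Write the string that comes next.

Replace each of the 15 characters of vvUbvvvUbvvvUbv in place — bv bv bv vvU bv bv bv bv vvU bv bv bv bv vvU bv — and concatenate.

bvbvbvvvUbvbvbvbvvvUbvbvbvbvvvUbv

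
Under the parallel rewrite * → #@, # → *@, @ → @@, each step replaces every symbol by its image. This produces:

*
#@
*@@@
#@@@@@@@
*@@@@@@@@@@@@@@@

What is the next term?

Rewriting the 16 symbols of *@@@@@@@@@@@@@@@ one by one yields #@ @@ @@ @@ @@ @@ @@ @@ @@ @@ @@ @@ @@ @@ @@ @@; concatenated:

#@@@@@@@@@@@@@@@@@@@@@@@@@@@@@@@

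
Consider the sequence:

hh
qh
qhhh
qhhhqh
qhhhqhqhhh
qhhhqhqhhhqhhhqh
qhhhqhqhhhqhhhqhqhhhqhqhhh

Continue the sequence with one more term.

This is a Fibonacci-style word recurrence s(k) = s(k−1)·s(k−2): e.g. qh·hh = qhhh.
Continuing: qhhhqhqhhhqhhhqhqhhhqhqhhh · qhhhqhqhhhqhhhqh gives term 8.

qhhhqhqhhhqhhhqhqhhhqhqhhhqhhhqhqhhhqhhhqh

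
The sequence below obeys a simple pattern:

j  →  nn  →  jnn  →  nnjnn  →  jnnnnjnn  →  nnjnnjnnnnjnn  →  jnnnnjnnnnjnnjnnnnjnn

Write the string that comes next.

Each term (from the third on) is the two preceding terms concatenated in order: term 3 = j·nn = jnn.
Continuing: nnjnnjnnnnjnn · jnnnnjnnnnjnnjnnnnjnn gives term 8.

nnjnnjnnnnjnnjnnnnjnnnnjnnjnnnnjnn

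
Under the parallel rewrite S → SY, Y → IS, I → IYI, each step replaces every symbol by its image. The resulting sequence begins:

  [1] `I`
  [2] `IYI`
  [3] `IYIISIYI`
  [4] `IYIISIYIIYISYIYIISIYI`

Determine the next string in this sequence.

Rewriting the 21 symbols of IYIISIYIIYISYIYIISIYI one by one yields IYI IS IYI IYI SY IYI IS IYI IYI IS IYI SY IS IYI IS IYI IYI SY IYI IS IYI; concatenated:

IYIISIYIIYISYIYIISIYIIYIISIYISYISIYIISIYIIYISYIYIISIYI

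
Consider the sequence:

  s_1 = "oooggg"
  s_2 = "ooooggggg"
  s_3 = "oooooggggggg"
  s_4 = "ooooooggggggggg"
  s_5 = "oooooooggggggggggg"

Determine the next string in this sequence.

ooooooooggggggggggggg

Each string has the form o^{n+1} g^{2n-1}, where the shown terms are n = 2, 3, 4, 5, 6.
At n = 7 the blocks have lengths 8, 13.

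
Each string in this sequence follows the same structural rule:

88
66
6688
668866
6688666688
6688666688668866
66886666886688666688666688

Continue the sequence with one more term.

668866668866886666886666886688666688668866

This is a Fibonacci-style word recurrence s(k) = s(k−1)·s(k−2): e.g. 66·88 = 6688.
The next term joins 66886666886688666688666688 and 6688666688668866.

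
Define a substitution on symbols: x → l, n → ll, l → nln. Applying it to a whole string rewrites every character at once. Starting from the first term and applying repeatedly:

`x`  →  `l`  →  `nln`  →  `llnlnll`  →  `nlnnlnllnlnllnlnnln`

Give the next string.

Replace each of the 19 characters of nlnnlnllnlnllnlnnln in place — ll nln ll ll nln ll nln nln ll nln ll nln nln ll nln ll ll nln ll — and concatenate.

llnlnllllnlnllnlnnlnllnlnllnlnnlnllnlnllllnlnll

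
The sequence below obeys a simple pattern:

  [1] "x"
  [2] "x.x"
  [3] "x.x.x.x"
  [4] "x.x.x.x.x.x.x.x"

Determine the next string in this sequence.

Every step duplicates the string with '.' between the halves.
Doubling x.x.x.x.x.x.x.x with '.' between the halves:

x.x.x.x.x.x.x.x.x.x.x.x.x.x.x.x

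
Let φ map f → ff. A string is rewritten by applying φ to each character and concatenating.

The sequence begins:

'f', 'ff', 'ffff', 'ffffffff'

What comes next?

Expanding ffffffff: f→ff, f→ff, f→ff, f→ff, f→ff, f→ff, f→ff, f→ff. Concatenated: ff ff ff ff ff ff ff ff.

ffffffffffffffff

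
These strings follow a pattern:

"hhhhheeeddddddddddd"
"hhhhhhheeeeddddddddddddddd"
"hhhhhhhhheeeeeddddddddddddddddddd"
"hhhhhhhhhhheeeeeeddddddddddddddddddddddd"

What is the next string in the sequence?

hhhhhhhhhhhhheeeeeeeddddddddddddddddddddddddddd

Each string has the form h^{2n+1} e^{n+1} d^{4n+3}, where the shown terms are n = 2, 3, 4, 5.
For the next term, n = 6, so the run lengths are 13, 7, 27.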